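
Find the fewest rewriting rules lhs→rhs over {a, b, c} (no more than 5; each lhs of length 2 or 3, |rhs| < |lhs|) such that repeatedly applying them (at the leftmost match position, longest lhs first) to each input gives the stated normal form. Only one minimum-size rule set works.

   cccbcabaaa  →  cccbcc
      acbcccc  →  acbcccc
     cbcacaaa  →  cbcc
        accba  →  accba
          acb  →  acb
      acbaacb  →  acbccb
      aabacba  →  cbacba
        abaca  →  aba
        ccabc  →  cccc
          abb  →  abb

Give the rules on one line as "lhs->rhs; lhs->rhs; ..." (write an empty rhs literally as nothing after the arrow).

  | cccbcabaaa => cccbccaaa => cccbccaa => cccbcca => cccbcc
  | acbcccc
  | cbcacaaa => cbccaaa => cbccaa => cbcca => cbcc
  | accba

aa->c; aca->a; ca->c; cab->cc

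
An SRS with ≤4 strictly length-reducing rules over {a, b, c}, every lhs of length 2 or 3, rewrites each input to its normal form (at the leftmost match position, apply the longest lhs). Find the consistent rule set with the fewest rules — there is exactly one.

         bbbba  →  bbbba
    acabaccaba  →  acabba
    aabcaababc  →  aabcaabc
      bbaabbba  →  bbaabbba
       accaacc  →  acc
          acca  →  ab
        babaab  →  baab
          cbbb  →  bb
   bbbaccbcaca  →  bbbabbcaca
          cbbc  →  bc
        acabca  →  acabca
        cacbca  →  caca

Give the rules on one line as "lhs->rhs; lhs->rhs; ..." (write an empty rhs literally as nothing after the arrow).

aba->a; cb->; cca->b; ccb->bb

  | bbbba
  | acabaccaba => acaccaba => acabba
  | aabcaababc => aabcaabc
  | bbaabbba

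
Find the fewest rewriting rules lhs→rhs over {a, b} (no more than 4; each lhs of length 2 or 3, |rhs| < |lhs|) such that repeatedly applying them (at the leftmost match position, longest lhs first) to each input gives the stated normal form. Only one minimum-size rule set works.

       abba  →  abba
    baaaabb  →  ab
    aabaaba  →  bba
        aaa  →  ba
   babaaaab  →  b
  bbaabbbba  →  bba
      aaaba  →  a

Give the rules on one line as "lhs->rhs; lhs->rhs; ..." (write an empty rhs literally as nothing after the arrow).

aa->b; baa->; bab->; bbb->ab

  | abba
  | baaaabb => aabb => bbb => ab
  | aabaaba => bbaaba => bba
  | aaa => ba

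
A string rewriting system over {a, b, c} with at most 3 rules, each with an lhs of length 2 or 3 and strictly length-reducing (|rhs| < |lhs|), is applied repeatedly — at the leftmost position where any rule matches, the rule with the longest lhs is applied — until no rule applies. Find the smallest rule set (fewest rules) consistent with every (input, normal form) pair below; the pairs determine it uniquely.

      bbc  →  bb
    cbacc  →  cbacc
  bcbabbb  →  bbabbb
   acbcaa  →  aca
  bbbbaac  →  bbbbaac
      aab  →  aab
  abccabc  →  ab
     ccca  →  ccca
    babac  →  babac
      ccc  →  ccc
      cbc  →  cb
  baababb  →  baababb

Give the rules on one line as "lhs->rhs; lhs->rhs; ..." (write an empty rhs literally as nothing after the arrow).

  | bbc => bb
  | cbacc
  | bcbabbb => bbabbb
  | acbcaa => aca

bc->b; bca->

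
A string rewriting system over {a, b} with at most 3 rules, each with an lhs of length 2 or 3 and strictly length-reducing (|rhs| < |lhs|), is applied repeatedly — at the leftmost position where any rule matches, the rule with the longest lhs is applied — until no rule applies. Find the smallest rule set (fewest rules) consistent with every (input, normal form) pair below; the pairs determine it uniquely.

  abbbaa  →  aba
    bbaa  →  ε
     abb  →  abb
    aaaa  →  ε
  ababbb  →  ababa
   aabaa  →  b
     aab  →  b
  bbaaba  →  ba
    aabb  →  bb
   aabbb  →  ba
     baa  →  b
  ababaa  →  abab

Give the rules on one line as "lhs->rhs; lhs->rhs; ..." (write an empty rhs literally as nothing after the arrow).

  | abbbaa => abaaa => aba
  | bbaa => aa => ε
  | abb
  | aaaa => aa => ε

aa->; bba->a; bbb->ba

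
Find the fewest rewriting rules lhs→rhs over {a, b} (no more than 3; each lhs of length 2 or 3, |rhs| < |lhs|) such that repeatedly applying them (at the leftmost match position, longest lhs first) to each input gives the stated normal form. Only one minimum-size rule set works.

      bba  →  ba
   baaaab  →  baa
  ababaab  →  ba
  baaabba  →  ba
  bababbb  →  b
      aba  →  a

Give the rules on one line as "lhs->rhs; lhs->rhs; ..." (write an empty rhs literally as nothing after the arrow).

  | bba => ba
  | baaaab => baaba => bbaa => baa
  | ababaab => abaab => aab => ba
  | baaabba => bababa => baba => ba

aab->ba; ab->; bb->b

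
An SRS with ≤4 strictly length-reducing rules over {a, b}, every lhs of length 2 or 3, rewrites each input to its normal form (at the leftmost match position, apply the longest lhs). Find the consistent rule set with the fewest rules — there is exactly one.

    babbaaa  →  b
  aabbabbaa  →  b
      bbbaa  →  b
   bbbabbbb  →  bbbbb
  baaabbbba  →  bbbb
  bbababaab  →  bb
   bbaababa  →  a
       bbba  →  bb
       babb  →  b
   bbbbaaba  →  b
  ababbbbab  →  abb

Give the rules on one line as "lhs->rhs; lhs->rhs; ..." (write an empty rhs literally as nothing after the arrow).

aa->b; ba->; bab->

  | babbaaa => baaa => aa => b
  | aabbabbaa => bbbabbaa => bbbaa => bba => b
  | bbbaa => bba => b
  | bbbabbbb => bbbbb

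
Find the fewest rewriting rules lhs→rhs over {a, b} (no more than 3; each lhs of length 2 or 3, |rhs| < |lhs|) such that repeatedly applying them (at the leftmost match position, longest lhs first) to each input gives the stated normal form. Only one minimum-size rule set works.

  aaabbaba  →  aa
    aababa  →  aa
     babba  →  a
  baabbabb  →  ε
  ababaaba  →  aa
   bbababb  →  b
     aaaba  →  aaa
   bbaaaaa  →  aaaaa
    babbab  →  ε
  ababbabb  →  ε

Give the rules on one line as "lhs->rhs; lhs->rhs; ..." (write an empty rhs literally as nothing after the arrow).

  | aaabbaba => aababa => aaba => aa
  | aababa => aaba => aa
  | babba => bba => a
  | baabbabb => bababb => babb => bb => ε

ab->; bb->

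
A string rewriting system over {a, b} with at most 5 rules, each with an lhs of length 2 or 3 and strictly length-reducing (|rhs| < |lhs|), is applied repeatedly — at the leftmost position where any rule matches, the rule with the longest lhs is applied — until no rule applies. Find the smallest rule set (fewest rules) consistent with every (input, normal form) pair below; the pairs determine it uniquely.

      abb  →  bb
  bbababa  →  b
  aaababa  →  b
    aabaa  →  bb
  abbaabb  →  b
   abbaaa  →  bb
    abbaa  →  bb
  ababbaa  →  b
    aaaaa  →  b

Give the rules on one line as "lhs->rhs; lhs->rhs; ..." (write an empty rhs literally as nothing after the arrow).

  | abb => bb
  | bbababa => baaaba => baaba => baba => aaa => ba => b
  | aaababa => bababa => aaaba => baba => aaa => ba => b
  | aabaa => bbaa => bba => bb

aa->b; abb->bb; ba->b; bab->aa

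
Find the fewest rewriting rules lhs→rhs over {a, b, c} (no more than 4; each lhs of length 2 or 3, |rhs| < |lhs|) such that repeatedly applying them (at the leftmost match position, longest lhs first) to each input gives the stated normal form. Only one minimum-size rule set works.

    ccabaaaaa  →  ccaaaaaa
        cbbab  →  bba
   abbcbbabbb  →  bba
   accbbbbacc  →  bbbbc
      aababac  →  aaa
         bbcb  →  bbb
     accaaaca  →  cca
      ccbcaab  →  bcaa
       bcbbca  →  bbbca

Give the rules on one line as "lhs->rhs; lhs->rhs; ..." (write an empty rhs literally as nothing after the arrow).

ab->a; ac->; aca->ca; cb->b

  | ccabaaaaa => ccaaaaaa
  | cbbab => bbab => bba
  | abbcbbabbb => abcbbabbb => acbbabbb => bbabbb => bbabb => bbab => bba
  | accbbbbacc => cbbbbacc => bbbbacc => bbbbc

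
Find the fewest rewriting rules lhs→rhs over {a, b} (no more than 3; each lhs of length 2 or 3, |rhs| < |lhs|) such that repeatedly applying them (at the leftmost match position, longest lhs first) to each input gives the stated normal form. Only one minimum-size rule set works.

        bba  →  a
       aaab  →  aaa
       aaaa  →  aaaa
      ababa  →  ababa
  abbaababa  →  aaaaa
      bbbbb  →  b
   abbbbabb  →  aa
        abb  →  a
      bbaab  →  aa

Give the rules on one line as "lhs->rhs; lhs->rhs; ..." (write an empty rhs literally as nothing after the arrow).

  | bba => a
  | aaab => aaa
  | aaaa
  | ababa

aab->aa; bb->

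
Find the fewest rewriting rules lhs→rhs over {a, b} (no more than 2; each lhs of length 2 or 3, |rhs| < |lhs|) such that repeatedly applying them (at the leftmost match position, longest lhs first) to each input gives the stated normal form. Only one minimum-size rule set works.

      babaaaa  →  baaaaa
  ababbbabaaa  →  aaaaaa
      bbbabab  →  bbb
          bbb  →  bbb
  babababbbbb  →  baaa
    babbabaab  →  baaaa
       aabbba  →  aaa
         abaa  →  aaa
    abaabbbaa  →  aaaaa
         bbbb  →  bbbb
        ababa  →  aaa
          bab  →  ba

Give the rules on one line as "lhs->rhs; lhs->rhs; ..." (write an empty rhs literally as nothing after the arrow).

  | babaaaa => baaaaa
  | ababbbabaaa => aabbbabaaa => aabbabaaa => aababaaa => aaabaaa => aaaaaa
  | bbbabab => bbbab => bbb
  | bbb

ab->a; bba->b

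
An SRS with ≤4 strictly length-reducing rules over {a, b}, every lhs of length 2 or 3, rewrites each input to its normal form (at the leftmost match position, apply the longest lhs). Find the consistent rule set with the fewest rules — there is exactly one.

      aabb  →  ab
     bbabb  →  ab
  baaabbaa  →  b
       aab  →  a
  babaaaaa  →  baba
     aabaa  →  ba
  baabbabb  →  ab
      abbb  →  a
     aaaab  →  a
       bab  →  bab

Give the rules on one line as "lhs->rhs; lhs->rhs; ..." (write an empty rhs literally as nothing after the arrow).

aa->b; baa->b; bb->a

  | aabb => bbb => ab
  | bbabb => aabb => bbb => ab
  | baaabbaa => babbaa => baaaa => baa => b
  | aab => bb => a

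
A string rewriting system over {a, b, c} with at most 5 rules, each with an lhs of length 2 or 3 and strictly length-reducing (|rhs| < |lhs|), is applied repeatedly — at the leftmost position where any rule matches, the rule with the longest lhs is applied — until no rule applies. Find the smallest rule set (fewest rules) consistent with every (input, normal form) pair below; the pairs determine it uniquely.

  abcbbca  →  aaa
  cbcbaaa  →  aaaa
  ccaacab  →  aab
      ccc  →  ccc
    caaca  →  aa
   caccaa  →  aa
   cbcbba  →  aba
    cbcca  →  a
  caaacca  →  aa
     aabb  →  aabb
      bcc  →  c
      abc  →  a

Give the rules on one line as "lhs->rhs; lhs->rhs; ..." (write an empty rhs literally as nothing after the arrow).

  | abcbbca => aabca => aaa
  | cbcbaaa => caaaa => aaaa
  | ccaacab => caacab => aacab => aab
  | ccc

ac->; bc->; bcb->a; ca->a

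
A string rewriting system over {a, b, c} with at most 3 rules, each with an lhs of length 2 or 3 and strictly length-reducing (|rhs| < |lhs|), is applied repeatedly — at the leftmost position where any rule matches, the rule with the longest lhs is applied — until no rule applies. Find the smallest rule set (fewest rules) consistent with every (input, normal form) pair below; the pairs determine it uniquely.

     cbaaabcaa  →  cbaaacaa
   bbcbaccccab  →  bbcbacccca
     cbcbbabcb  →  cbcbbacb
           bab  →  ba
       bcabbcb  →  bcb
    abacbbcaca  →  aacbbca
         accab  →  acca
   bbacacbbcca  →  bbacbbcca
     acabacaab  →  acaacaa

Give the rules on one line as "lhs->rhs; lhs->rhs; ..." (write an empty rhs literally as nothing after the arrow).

ab->a; cac->c

  | cbaaabcaa => cbaaacaa
  | bbcbaccccab => bbcbacccca
  | cbcbbabcb => cbcbbacb
  | bab => ba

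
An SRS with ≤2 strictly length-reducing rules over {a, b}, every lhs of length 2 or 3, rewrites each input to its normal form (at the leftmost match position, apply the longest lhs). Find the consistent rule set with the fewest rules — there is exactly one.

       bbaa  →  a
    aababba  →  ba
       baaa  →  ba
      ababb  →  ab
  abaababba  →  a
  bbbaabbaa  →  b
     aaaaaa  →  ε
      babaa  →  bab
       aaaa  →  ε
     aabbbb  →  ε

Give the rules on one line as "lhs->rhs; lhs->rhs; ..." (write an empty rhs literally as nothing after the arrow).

  | bbaa => aaa => a
  | aababba => babba => baaa => ba
  | baaa => ba
  | ababb => abaa => ab

aa->; bb->a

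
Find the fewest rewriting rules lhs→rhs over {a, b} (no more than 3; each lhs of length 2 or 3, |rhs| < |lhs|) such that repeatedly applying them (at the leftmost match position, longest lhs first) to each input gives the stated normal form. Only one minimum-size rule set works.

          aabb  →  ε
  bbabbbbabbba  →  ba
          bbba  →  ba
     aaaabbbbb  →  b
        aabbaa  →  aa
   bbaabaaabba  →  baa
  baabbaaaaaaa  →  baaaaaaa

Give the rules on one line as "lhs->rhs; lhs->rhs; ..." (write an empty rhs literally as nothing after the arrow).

aab->b; bb->

  | aabb => bb => ε
  | bbabbbbabbba => abbbbabbba => abbabbba => aabbba => bbba => ba
  | bbba => ba
  | aaaabbbbb => aabbbbb => bbbbb => bbb => b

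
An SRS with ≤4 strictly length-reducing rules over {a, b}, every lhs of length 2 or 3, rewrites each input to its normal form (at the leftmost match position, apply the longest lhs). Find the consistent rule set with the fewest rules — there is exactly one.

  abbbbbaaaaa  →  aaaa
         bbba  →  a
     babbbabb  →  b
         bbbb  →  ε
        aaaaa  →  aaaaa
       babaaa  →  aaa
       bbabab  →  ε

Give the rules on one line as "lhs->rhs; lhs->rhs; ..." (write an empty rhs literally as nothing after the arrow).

  | abbbbbaaaaa => bbbbaaaaa => bbaaaaa => baaaa => aaaa
  | bbba => ba => a
  | babbbabb => abbbabb => bbabb => bbb => b
  | bbbb => bb => ε

ab->; ba->a; bb->; bba->b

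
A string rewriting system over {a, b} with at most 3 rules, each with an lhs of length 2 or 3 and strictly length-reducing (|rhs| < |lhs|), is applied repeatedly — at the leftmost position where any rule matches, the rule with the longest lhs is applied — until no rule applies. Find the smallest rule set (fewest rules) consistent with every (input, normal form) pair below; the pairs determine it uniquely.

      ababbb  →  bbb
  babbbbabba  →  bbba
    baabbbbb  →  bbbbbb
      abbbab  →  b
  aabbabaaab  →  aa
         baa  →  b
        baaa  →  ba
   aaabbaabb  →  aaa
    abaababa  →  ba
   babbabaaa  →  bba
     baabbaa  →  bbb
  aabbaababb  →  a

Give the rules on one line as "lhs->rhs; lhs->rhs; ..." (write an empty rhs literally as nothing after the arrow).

ab->a; aba->; baa->b

  | ababbb => bbb
  | babbbbabba => babbbabba => babbabba => bababba => bbba
  | baabbbbb => bbbbbb
  | abbbab => abbab => abab => b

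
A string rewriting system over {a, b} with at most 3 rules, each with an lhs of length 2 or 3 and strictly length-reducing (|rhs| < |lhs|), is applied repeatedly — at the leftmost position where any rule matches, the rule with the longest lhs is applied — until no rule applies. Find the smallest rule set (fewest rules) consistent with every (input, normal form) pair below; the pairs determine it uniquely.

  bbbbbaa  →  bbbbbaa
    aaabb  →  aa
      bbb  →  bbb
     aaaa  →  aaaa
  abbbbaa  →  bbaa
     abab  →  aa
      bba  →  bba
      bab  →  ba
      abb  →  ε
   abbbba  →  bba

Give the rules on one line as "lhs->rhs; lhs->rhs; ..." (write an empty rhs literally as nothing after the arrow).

  | bbbbbaa
  | aaabb => aa
  | bbb
  | aaaa

ab->a; abb->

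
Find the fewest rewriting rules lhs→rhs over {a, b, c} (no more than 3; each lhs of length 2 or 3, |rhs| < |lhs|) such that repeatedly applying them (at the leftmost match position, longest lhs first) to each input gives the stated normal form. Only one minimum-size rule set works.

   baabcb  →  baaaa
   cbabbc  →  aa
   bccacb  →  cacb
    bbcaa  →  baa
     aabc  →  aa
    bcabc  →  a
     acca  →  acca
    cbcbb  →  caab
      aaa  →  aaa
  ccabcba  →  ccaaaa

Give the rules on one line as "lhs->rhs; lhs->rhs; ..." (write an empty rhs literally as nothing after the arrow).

bc->; bcb->aa; cba->bc

  | baabcb => baaaa
  | cbabbc => bcbbc => aabc => aa
  | bccacb => cacb
  | bbcaa => baa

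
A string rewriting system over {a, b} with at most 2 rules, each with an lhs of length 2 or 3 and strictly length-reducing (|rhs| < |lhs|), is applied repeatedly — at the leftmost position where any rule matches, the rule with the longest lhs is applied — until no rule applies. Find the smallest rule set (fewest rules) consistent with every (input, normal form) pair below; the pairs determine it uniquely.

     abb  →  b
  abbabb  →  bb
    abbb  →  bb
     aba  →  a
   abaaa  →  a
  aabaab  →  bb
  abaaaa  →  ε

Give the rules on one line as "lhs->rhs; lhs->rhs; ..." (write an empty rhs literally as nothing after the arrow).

  | abb => b
  | abbabb => babb => bb
  | abbb => bb
  | aba => a

aa->; ab->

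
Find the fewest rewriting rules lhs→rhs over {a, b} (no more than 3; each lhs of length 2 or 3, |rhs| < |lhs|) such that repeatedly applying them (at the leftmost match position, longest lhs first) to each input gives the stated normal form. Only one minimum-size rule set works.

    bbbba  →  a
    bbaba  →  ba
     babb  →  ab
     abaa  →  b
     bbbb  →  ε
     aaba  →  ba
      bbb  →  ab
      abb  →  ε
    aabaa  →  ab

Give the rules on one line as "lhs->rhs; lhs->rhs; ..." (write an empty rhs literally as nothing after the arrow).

aa->; baa->ab; bb->a

  | bbbba => abba => aaa => a
  | bbaba => aaba => ba
  | babb => baa => ab
  | abaa => aab => b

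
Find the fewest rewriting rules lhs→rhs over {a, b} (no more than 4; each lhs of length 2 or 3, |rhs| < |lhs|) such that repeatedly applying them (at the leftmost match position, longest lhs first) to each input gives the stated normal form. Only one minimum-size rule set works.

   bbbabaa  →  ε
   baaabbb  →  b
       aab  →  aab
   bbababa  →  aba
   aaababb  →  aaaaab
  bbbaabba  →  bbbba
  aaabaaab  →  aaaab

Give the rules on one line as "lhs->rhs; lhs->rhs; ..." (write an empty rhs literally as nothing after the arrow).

  | bbbabaa => bbaaaa => baa => ε
  | baaabbb => abbb => b
  | aab
  | bbababa => baaaba => aba

abb->; baa->; bab->aa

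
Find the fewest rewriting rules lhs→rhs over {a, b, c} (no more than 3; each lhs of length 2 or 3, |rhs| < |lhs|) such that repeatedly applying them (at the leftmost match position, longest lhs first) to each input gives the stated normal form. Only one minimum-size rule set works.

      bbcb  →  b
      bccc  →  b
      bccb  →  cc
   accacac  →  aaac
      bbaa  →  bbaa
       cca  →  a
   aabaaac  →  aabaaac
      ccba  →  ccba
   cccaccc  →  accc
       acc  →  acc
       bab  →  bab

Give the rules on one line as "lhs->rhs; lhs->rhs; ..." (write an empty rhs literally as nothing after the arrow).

  | bbcb => bcc => bc => b
  | bccc => bcc => bc => b
  | bccb => bcb => cc
  | accacac => acacac => aacac => aaac

bc->b; bcb->cc; ca->a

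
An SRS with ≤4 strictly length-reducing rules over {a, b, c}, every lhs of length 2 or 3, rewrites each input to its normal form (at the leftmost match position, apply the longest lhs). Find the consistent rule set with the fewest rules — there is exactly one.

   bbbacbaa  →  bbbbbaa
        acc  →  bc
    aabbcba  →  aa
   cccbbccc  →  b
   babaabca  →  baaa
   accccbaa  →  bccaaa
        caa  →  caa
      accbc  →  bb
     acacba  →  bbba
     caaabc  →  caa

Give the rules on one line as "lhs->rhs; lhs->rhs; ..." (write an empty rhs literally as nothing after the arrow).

  | bbbacbaa => bbbbbaa
  | acc => bc
  | aabbcba => aabcba => aacba => abba => aba => aa
  | cccbbccc => ccabccc => ccaccc => ccbcc => cacc => cbc => ac => b

ab->a; ac->b; cb->a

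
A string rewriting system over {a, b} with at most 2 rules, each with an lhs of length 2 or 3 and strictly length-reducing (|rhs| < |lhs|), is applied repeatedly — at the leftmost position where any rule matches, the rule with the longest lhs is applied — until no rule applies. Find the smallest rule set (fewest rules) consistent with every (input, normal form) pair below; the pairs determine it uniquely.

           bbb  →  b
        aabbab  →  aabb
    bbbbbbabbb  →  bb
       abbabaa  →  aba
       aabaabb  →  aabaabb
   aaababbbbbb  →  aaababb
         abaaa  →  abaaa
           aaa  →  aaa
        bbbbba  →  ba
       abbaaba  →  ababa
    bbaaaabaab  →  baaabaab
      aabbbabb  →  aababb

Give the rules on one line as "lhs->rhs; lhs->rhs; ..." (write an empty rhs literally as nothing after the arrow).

bba->b; bbb->b

  | bbb => b
  | aabbab => aabb
  | bbbbbbabbb => bbbbabbb => bbabbb => bbbb => bb
  | abbabaa => abbaa => aba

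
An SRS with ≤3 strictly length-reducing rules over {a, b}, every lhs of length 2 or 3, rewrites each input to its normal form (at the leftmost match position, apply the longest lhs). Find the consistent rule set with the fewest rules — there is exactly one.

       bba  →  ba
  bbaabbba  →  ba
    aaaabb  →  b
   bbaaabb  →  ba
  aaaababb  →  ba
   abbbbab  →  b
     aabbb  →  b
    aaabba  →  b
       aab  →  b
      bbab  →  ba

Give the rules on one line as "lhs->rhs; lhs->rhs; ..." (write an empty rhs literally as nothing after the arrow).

aa->b; ab->a; bb->b

  | bba => ba
  | bbaabbba => baabbba => bbbbba => bbbba => bbba => bba => ba
  | aaaabb => baabb => bbbb => bbb => bb => b
  | bbaaabb => baaabb => bbabb => babb => bab => ba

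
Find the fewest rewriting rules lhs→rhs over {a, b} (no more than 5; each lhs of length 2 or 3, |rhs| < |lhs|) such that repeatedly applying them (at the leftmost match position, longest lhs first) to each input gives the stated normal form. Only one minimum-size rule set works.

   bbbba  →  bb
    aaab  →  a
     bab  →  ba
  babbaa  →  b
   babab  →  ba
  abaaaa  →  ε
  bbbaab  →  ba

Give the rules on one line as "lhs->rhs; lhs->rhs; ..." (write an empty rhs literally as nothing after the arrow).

aa->; ab->a; aba->a; bba->

  | bbbba => bb
  | aaab => ab => a
  | bab => ba
  | babbaa => babaa => baa => b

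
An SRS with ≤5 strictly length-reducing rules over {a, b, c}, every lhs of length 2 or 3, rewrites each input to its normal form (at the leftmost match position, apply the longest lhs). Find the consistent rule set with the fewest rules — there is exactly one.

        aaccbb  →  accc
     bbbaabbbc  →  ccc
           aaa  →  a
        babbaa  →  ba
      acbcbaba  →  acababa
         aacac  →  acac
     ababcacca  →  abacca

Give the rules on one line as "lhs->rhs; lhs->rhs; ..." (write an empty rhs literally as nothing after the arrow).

  | aaccbb => accbb => accc
  | bbbaabbbc => cbaabbbc => cbabbbc => cbbc => ccc
  | aaa => aa => a
  | babbaa => baa => ba

aa->a; abb->; bb->c; bc->a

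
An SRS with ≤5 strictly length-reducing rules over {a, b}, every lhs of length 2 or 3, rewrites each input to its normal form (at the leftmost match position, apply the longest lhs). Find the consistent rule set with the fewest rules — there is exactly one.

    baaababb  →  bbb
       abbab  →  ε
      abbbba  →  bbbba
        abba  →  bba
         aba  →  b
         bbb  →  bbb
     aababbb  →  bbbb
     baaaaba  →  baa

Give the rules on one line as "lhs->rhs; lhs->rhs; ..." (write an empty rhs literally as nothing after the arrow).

ab->; aba->b; abb->bb; bab->ab

  | baaababb => baabbb => babbb => abbb => bbb
  | abbab => bbab => bab => ab => ε
  | abbbba => bbbba
  | abba => bba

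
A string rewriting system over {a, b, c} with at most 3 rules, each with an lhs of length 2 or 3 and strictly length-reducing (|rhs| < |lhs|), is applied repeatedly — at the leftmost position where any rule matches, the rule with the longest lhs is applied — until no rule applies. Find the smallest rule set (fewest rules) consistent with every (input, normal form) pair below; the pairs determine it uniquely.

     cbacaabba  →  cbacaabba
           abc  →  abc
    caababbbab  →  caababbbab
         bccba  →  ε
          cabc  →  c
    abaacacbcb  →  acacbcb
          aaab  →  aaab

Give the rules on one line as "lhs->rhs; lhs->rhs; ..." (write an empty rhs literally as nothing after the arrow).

baa->; cab->; ccb->a

  | cbacaabba
  | abc
  | caababbbab
  | bccba => baa => ε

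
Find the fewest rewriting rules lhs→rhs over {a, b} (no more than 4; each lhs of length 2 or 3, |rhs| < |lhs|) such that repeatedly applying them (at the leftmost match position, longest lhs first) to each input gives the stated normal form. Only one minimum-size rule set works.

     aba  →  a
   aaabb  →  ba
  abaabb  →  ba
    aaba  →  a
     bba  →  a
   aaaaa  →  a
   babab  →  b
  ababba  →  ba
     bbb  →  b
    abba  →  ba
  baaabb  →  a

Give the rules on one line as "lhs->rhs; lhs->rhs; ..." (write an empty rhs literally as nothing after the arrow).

aa->a; ab->; abb->ba; bb->

  | aba => a
  | aaabb => aabb => abb => ba
  | abaabb => aabb => abb => ba
  | aaba => aba => a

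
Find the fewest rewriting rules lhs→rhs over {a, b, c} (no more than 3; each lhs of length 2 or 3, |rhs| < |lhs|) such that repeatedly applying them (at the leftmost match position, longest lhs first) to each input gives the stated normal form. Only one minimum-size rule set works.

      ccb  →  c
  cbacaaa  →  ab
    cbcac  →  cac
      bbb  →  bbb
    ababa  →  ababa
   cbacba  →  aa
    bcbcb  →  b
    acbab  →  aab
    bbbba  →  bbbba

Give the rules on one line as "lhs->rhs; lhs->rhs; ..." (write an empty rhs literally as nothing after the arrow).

  | ccb => c
  | cbacaaa => acaaa => acbb => ab
  | cbcac => cac
  | bbb

aaa->bb; cb->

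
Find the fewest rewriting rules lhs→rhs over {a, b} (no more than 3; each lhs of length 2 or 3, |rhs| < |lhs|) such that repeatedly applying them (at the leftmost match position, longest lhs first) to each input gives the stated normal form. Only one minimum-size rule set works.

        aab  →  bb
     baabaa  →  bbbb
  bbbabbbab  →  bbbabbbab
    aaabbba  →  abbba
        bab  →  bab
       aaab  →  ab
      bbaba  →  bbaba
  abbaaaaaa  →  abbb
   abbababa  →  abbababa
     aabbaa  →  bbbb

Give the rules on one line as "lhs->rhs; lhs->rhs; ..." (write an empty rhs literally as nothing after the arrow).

aa->b; aaa->a

  | aab => bb
  | baabaa => bbbaa => bbbb
  | bbbabbbab
  | aaabbba => abbba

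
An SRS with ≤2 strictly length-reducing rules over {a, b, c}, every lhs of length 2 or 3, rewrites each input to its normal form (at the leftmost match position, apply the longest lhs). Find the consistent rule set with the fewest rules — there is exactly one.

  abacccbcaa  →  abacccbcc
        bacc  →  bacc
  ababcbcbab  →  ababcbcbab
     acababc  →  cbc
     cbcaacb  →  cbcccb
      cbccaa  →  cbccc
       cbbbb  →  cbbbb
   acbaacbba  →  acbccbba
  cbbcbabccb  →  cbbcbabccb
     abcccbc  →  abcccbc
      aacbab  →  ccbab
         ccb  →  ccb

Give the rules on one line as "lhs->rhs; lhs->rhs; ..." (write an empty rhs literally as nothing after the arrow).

aa->c; cab->

  | abacccbcaa => abacccbcc
  | bacc
  | ababcbcbab
  | acababc => aabc => cbc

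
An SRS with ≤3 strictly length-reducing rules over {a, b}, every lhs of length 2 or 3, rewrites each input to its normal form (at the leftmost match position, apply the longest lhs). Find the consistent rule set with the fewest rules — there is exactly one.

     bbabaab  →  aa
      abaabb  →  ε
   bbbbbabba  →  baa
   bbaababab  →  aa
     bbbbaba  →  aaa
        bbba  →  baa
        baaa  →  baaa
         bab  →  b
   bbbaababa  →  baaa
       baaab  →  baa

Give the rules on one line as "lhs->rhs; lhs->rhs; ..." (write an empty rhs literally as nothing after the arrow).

  | bbabaab => aabaab => aaab => aa
  | abaabb => aabb => ab => ε
  | bbbbbabba => bbbaabba => baaabba => baaba => baa
  | bbaababab => aaababab => aaabab => aaab => aa

ab->; bba->aa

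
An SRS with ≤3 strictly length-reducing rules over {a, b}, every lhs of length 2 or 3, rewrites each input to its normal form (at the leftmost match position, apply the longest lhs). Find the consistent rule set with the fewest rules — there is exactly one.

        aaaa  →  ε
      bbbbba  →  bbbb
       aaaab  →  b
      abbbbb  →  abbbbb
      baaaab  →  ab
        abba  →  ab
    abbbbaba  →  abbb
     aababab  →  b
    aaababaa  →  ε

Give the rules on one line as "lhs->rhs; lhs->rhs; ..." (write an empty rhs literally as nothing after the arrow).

  | aaaa => aa => ε
  | bbbbba => bbbb
  | aaaab => aab => b
  | abbbbb

aa->; ba->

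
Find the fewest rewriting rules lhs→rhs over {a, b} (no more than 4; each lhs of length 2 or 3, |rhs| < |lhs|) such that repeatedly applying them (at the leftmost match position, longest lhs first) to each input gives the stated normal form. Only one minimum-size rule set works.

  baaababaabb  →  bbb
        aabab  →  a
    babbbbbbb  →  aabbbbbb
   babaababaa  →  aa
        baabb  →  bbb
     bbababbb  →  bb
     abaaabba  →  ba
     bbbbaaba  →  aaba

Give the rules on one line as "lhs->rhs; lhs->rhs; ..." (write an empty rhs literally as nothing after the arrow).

  | baaababaabb => bababaabb => aaabaabb => baabb => bbb
  | aabab => aaaa => a
  | babbbbbbb => aabbbbbb
  | babaababaa => aaaababaa => ababaa => aaaaa => aa

aaa->; baa->b; bab->aa; bba->a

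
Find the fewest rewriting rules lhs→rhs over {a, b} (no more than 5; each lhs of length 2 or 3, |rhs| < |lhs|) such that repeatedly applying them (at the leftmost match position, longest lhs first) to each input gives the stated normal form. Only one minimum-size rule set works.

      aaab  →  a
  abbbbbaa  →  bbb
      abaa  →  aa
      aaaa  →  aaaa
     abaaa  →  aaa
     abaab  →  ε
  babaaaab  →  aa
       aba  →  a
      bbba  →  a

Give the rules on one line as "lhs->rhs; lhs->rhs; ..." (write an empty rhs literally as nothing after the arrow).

  | aaab => a
  | abbbbbaa => bbbbaa => bbb
  | abaa => aa
  | aaaa

aab->; ab->; ba->a; baa->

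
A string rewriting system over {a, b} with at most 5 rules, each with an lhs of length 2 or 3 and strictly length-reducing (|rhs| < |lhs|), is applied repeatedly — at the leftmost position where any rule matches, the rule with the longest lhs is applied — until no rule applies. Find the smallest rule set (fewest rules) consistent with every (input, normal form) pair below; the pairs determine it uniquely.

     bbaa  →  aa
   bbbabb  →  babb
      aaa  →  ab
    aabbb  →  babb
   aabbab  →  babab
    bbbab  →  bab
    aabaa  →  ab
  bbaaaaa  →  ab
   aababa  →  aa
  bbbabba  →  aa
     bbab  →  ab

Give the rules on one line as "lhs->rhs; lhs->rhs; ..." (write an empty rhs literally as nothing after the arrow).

  | bbaa => aa
  | bbbabb => babb
  | aaa => ab
  | aabbb => babb

aaa->ab; aab->ba; baa->aa; bba->a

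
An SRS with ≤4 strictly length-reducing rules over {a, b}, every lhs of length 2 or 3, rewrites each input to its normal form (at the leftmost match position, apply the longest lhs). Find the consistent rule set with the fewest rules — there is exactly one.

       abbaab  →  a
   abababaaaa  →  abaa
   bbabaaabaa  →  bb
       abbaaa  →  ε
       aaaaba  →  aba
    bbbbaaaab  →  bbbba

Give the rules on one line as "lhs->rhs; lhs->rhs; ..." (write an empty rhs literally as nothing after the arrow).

aaa->; aab->a; abb->; bab->ba

  | abbaab => aab => a
  | abababaaaa => abaabaaaa => abaaaaa => abaa
  | bbabaaabaa => bbaaaabaa => bbabaa => bbaaa => bb
  | abbaaa => aaa => ε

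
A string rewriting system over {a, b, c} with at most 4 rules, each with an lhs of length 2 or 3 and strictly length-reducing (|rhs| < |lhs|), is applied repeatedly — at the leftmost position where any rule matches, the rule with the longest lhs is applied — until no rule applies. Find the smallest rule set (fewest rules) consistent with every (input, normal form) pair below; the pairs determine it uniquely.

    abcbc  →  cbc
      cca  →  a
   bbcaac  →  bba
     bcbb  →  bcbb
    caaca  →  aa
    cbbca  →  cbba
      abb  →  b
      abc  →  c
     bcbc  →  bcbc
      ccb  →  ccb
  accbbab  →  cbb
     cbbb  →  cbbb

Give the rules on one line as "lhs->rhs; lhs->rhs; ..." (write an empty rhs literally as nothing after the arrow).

ab->; ac->; ca->a

  | abcbc => cbc
  | cca => ca => a
  | bbcaac => bbaac => bba
  | bcbb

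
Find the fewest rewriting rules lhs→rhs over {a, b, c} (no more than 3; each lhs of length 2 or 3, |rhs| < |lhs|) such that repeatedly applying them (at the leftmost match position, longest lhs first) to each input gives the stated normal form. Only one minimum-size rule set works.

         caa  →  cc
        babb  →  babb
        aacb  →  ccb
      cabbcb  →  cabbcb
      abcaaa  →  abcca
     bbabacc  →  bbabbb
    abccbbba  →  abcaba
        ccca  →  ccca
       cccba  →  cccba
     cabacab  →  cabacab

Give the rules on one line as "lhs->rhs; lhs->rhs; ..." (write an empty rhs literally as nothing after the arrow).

aa->c; acc->bb; cbb->a

  | caa => cc
  | babb
  | aacb => ccb
  | cabbcb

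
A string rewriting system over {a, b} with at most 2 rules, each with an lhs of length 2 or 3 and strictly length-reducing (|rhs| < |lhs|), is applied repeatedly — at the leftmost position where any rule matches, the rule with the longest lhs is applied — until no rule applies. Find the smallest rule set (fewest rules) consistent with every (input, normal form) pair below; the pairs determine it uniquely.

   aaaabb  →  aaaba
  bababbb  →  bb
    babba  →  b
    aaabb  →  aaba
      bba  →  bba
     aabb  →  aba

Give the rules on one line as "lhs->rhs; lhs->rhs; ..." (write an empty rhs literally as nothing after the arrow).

abb->ba; baa->

  | aaaabb => aaaba
  | bababbb => babbab => bbaab => bb
  | babba => bbaa => b
  | aaabb => aaba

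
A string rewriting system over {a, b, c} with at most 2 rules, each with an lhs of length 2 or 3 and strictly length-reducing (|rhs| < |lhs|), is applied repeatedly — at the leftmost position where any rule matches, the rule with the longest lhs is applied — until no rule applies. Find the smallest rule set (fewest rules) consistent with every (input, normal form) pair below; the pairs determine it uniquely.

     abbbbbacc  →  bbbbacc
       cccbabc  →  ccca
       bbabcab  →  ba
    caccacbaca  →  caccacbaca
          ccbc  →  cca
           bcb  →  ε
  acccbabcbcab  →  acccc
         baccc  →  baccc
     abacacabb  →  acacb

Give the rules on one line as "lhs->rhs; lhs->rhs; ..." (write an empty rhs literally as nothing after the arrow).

  | abbbbbacc => bbbbacc
  | cccbabc => cccbc => ccca
  | bbabcab => bbcab => baab => ba
  | caccacbaca

ab->; bc->a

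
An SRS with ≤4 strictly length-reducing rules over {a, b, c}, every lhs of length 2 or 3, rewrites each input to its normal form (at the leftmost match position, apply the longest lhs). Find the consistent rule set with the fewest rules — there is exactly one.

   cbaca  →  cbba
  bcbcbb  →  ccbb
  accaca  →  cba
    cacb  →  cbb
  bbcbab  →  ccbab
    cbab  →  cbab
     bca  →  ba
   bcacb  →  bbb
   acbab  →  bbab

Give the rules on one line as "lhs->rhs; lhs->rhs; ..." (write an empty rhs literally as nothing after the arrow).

ac->b; acc->c; bbc->cc; bc->b

  | cbaca => cbba
  | bcbcbb => bbcbb => ccbb
  | accaca => caca => cba
  | cacb => cbb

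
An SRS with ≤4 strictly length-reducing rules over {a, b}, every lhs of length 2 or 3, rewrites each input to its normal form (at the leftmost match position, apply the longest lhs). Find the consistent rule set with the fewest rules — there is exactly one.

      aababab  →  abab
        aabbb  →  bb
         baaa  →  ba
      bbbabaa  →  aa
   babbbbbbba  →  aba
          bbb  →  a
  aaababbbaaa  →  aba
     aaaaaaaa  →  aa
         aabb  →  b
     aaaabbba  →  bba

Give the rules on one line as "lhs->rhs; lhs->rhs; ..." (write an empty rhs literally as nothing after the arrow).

  | aababab => abab
  | aabbb => bb
  | baaa => ba
  | bbbabaa => aabaa => aa

aaa->a; aab->; bbb->a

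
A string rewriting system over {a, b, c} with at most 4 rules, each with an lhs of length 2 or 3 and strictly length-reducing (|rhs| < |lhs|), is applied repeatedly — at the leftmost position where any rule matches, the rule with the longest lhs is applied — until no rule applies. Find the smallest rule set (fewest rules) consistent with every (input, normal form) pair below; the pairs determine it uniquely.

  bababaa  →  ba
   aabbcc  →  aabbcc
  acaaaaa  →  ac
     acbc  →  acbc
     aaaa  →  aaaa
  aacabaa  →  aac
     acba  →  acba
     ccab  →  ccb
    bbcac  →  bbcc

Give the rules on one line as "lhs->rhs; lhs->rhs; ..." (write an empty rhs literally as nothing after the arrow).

aba->; baa->a; ca->c

  | bababaa => bbaa => ba
  | aabbcc
  | acaaaaa => acaaaa => acaaa => acaa => aca => ac
  | acbc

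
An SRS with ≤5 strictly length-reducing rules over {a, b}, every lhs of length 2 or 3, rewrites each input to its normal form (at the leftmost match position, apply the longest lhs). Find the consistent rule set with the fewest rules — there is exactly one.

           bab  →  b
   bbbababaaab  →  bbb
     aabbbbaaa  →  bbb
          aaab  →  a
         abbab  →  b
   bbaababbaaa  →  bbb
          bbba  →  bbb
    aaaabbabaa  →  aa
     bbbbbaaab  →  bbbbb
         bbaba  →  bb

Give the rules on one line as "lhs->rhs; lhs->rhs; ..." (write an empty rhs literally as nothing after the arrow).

  | bab => b
  | bbbababaaab => bbbabaaab => bbbaaab => bbbaab => bbbab => bbb
  | aabbbbaaa => bbbaaa => bbbaa => bbba => bbb
  | aaab => a

aab->; ab->; ba->b; bab->b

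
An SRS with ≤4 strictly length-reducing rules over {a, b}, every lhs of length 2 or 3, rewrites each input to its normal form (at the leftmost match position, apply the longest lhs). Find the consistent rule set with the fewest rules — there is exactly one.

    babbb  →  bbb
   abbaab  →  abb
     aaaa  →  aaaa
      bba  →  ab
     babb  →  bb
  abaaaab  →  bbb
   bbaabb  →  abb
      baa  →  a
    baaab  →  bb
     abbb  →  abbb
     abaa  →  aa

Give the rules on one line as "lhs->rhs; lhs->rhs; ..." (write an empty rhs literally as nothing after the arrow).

  | babbb => bbb
  | abbaab => aabab => bbab => abb
  | aaaa
  | bba => ab

aab->bb; ba->; bba->ab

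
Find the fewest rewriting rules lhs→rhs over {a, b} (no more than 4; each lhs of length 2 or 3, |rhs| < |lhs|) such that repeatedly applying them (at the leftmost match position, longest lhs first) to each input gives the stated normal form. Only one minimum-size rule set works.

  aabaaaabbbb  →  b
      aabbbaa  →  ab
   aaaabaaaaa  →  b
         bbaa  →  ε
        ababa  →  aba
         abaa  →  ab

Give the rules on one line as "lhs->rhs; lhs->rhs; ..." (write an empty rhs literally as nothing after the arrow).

aa->; aaa->aa; bab->b; bb->a

  | aabaaaabbbb => baaaabbbb => baaabbbb => baabbbb => bbbbb => abbb => aab => b
  | aabbbaa => bbbaa => abaa => ab
  | aaaabaaaaa => aaabaaaaa => aabaaaaa => baaaaa => baaaa => baaa => baa => b
  | bbaa => aaa => aa => ε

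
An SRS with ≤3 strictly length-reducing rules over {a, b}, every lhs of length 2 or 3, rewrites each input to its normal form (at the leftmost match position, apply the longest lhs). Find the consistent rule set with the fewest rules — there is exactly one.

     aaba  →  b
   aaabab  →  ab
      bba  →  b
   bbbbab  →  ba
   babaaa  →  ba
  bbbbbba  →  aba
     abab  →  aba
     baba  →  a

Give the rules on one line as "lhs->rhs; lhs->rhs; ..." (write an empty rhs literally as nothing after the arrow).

aa->b; bab->ba; bb->a

  | aaba => bba => aa => b
  | aaabab => babab => baab => bbb => ab
  | bba => aa => b
  | bbbbab => abbab => aaab => bab => ba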